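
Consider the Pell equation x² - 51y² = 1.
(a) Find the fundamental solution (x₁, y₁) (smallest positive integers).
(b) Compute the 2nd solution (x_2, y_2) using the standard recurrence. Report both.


Step 1: Find the fundamental solution (x₁, y₁) of x² - 51y² = 1.
  Expand √51 as a continued fraction. a₀ = ⌊√51⌋ = 7; iterate m_{k+1} = d_k·a_k − m_k, d_{k+1} = (51 − m_{k+1}²)/d_k, a_{k+1} = ⌊(a₀ + m_{k+1})/d_{k+1}⌋ (starting m₀ = 0, d₀ = 1), with convergents p_k = a_k·p_{k-1} + p_{k-2}, q_k = a_k·q_{k-1} + q_{k-2} (p₋₁ = 1, q₋₁ = 0):
  k = 0: a₀ = 7; p₀/q₀ = 7/1; p₀² − 51·q₀² = 49 − 51 = -2.
  k = 1: m = 7, d = 2, a = ⌊(7 + 7)/2⌋ = 7; p/q = (7·7 + 1)/(7·1 + 0) = 50/7; p² − 51·q² = 2500 − 2499 = 1.
  The first convergent with p² − 51·q² = 1 gives the fundamental solution (x₁, y₁) = (50, 7).
Step 2: Apply the recurrence (x_{n+1}, y_{n+1}) = (x₁x_n + 51y₁y_n, x₁y_n + y₁x_n) repeatedly.
  From (x_1, y_1) = (50, 7): x_2 = 50·50 + 51·7·7 = 4999; y_2 = 50·7 + 7·50 = 700.
Step 3: Verify x_2² - 51·y_2² = 24990001 - 24990000 = 1 (should be 1). ✓

(x_1, y_1) = (50, 7); (x_2, y_2) = (4999, 700).


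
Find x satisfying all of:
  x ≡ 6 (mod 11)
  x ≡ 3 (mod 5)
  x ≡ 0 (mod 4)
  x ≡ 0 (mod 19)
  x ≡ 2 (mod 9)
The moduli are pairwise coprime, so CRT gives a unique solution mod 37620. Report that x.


Product of moduli M = 11 · 5 · 4 · 19 · 9 = 37620.
Merge one congruence at a time:
  Start: x ≡ 6 (mod 11).
  Combine with x ≡ 3 (mod 5); new modulus lcm = 55.
    Write x = 6 + 11·t and substitute into x ≡ 3 (mod 5): 11·t ≡ 3 − 6 = -3 (mod 5).
    Reduce coefficients mod 5: 1·t ≡ 2 (mod 5).
    So t ≡ 2 (mod 5).
    Then x = 6 + 11·2 = 28, valid modulo lcm(11, 5) = 55: x ≡ 28 (mod 55).
  Combine with x ≡ 0 (mod 4); new modulus lcm = 220.
    Write x = 28 + 55·t and substitute into x ≡ 0 (mod 4): 55·t ≡ 0 − 28 = -28 (mod 4).
    Reduce coefficients mod 4: 3·t ≡ 0 (mod 4).
    The inverse of 3 mod 4 is 3 (since 3·3 = 9 = 2·4 + 1), so t ≡ 3·0 = 0 ≡ 0 (mod 4).
    Then x = 28 + 55·0 = 28, valid modulo lcm(55, 4) = 220: x ≡ 28 (mod 220).
  Combine with x ≡ 0 (mod 19); new modulus lcm = 4180.
    Write x = 28 + 220·t and substitute into x ≡ 0 (mod 19): 220·t ≡ 0 − 28 = -28 (mod 19).
    Reduce coefficients mod 19: 11·t ≡ 10 (mod 19).
    The inverse of 11 mod 19 is 7 (since 11·7 = 77 = 4·19 + 1), so t ≡ 7·10 = 70 ≡ 13 (mod 19).
    Then x = 28 + 220·13 = 2888, valid modulo lcm(220, 19) = 4180: x ≡ 2888 (mod 4180).
  Combine with x ≡ 2 (mod 9); new modulus lcm = 37620.
    Write x = 2888 + 4180·t and substitute into x ≡ 2 (mod 9): 4180·t ≡ 2 − 2888 = -2886 (mod 9).
    Reduce coefficients mod 9: 4·t ≡ 3 (mod 9).
    The inverse of 4 mod 9 is 7 (since 4·7 = 28 = 3·9 + 1), so t ≡ 7·3 = 21 ≡ 3 (mod 9).
    Then x = 2888 + 4180·3 = 15428, valid modulo lcm(4180, 9) = 37620: x ≡ 15428 (mod 37620).
Verify against each original: 15428 mod 11 = 6, 15428 mod 5 = 3, 15428 mod 4 = 0, 15428 mod 19 = 0, 15428 mod 9 = 2.

x ≡ 15428 (mod 37620).


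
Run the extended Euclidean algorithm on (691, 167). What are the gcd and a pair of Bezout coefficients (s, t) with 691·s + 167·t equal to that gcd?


Euclidean algorithm on (691, 167) — divide until remainder is 0:
  691 = 4 · 167 + 23
  167 = 7 · 23 + 6
  23 = 3 · 6 + 5
  6 = 1 · 5 + 1
  5 = 5 · 1 + 0
gcd(691, 167) = 1.
Track Bezout coefficients alongside the remainders: start with r₀ = 691 = a·1 + b·0 (s = 1, t = 0) and r₁ = 167 = a·0 + b·1 (s = 0, t = 1); each new remainder r_{k+1} = r_{k-1} − q_k·r_k inherits s_{k+1} = s_{k-1} − q_k·s_k, t_{k+1} = t_{k-1} − q_k·t_k, so r_k = a·s_k + b·t_k at every step:
  q = 4: r = 23, s = 1 − 4·0 = 1, t = 0 − 4·1 = -4  (check: 691·1 + 167·(-4) = 23)
  q = 7: r = 6, s = 0 − 7·1 = -7, t = 1 − 7·(-4) = 29  (check: 691·(-7) + 167·29 = 6)
  q = 3: r = 5, s = 1 − 3·(-7) = 22, t = -4 − 3·29 = -91  (check: 691·22 + 167·(-91) = 5)
  q = 1: r = 1, s = -7 − 1·22 = -29, t = 29 − 1·(-91) = 120  (check: 691·(-29) + 167·120 = 1)
The row with r = 1 (the gcd) gives the Bezout coefficients s = -29, t = 120.
Result: 691 · (-29) + 167 · (120) = 1.

gcd(691, 167) = 1; s = -29, t = 120 (check: 691·(-29) + 167·120 = 1).


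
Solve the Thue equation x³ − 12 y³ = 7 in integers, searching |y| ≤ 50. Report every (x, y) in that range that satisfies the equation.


The equation is x³ - 12y³ = 7. For fixed y, x³ = 12·y³ + 7, so a solution requires the RHS to be a perfect cube.
Strategy: iterate y from -50 to 50, compute RHS = 12·y³ + 7, and check whether it is a (positive or negative) perfect cube.
Check small values of y:
  y = 0: RHS = 7 is not a perfect cube.
  y = 1: RHS = 19 is not a perfect cube.
  y = -1: RHS = -5 is not a perfect cube.
  y = 2: RHS = 103 is not a perfect cube.
  y = -2: RHS = -89 is not a perfect cube.
  y = 3: RHS = 331 is not a perfect cube.
  y = -3: RHS = -317 is not a perfect cube.
Continuing the search up to |y| = 50 finds no solutions either.
No (x, y) in the scanned range satisfies the equation.

No integer solutions with |y| ≤ 50.


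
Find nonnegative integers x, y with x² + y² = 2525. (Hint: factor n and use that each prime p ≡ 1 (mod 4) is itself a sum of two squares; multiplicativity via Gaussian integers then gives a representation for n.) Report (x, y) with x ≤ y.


Step 1: Factor n = 2525 = 5^2 · 101.
Step 2: Check the mod-4 condition on each prime factor: 5 ≡ 1 (mod 4), exponent 2; 101 ≡ 1 (mod 4), exponent 1.
All primes ≡ 3 (mod 4) appear to even exponent (or don't appear), so by the two-squares theorem n IS expressible as a sum of two squares.
Step 3: Build a representation. Here n = 5 · 5 · 101 is a product of primes ≡ 1 (mod 4). Each prime p ≡ 1 (mod 4) is itself a sum of two squares; find a² by testing p − a² for a perfect square:
  5: 5 − 1² = 4 = 2² ⇒ 5 = 1² + 2².
  101: 101 − 1² = 100 = 10² ⇒ 101 = 1² + 10².
  Combine using the Brahmagupta–Fibonacci identity (a² + b²)(c² + d²) = (ac − bd)² + (ad + bc)² = (ac + bd)² + (ad − bc)²:
  5 · 5 = 25: from (1² + 2²)(1² + 2²), take (1·1 − 2·2, 1·2 + 2·1) = (1 − 4, 2 + 2) = (-3, 4); dropping signs (only squares matter) gives (3, 4); check 3² + 4² = 9 + 16 = 25 ✓.
  25 · 101 = 2525: from (3² + 4²)(1² + 10²), take (3·1 − 4·10, 3·10 + 4·1) = (3 − 40, 30 + 4) = (-37, 34); dropping signs (only squares matter) gives (37, 34); check 37² + 34² = 1369 + 1156 = 2525 ✓.
Step 4: Order so x ≤ y and verify: 34² + 37² = 1156 + 1369 = 2525 = n. ✓

n = 2525 = 34² + 37² (one valid representation with x ≤ y).


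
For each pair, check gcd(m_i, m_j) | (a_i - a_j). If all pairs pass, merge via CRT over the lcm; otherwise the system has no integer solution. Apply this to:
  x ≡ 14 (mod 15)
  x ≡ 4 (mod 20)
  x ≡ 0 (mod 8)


Moduli 15, 20, 8 are not pairwise coprime, so CRT works modulo lcm(m_i) when all pairwise compatibility conditions hold.
Pairwise compatibility: gcd(m_i, m_j) must divide a_i - a_j for every pair.
Merge one congruence at a time:
  Start: x ≡ 14 (mod 15).
  Combine with x ≡ 4 (mod 20): gcd(15, 20) = 5; 4 - 14 = -10, which IS divisible by 5, so compatible.
    Write x = 14 + 15·t and substitute into x ≡ 4 (mod 20): 15·t ≡ 4 − 14 = -10 (mod 20).
    Divide the congruence (and modulus) by g = 5: 3·t ≡ -2 (mod 4).
    Reduce coefficients mod 4: 3·t ≡ 2 (mod 4).
    The inverse of 3 mod 4 is 3 (since 3·3 = 9 = 2·4 + 1), so t ≡ 3·2 = 6 ≡ 2 (mod 4).
    Then x = 14 + 15·2 = 44, valid modulo lcm(15, 20) = 60: x ≡ 44 (mod 60).
  Combine with x ≡ 0 (mod 8): gcd(60, 8) = 4; 0 - 44 = -44, which IS divisible by 4, so compatible.
    Write x = 44 + 60·t and substitute into x ≡ 0 (mod 8): 60·t ≡ 0 − 44 = -44 (mod 8).
    Divide the congruence (and modulus) by g = 4: 15·t ≡ -11 (mod 2).
    Reduce coefficients mod 2: 1·t ≡ 1 (mod 2).
    So t ≡ 1 (mod 2).
    Then x = 44 + 60·1 = 104, valid modulo lcm(60, 8) = 120: x ≡ 104 (mod 120).
Verify: 104 mod 15 = 14, 104 mod 20 = 4, 104 mod 8 = 0.

x ≡ 104 (mod 120).


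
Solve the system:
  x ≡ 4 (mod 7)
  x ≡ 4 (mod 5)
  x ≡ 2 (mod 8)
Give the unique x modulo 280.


Moduli 7, 5, 8 are pairwise coprime; by CRT there is a unique solution modulo M = 7 · 5 · 8 = 280.
Solve pairwise, accumulating the modulus:
  Start with x ≡ 4 (mod 7).
  Combine with x ≡ 4 (mod 5): since gcd(7, 5) = 1, we get a unique residue mod 35.
    Write x = 4 + 7·t and substitute into x ≡ 4 (mod 5): 7·t ≡ 4 − 4 = 0 (mod 5).
    Reduce coefficients mod 5: 2·t ≡ 0 (mod 5).
    The inverse of 2 mod 5 is 3 (since 2·3 = 6 = 1·5 + 1), so t ≡ 3·0 = 0 ≡ 0 (mod 5).
    Then x = 4 + 7·0 = 4, valid modulo lcm(7, 5) = 35: x ≡ 4 (mod 35).
  Combine with x ≡ 2 (mod 8): since gcd(35, 8) = 1, we get a unique residue mod 280.
    Write x = 4 + 35·t and substitute into x ≡ 2 (mod 8): 35·t ≡ 2 − 4 = -2 (mod 8).
    Reduce coefficients mod 8: 3·t ≡ 6 (mod 8).
    The inverse of 3 mod 8 is 3 (since 3·3 = 9 = 1·8 + 1), so t ≡ 3·6 = 18 ≡ 2 (mod 8).
    Then x = 4 + 35·2 = 74, valid modulo lcm(35, 8) = 280: x ≡ 74 (mod 280).
Verify: 74 mod 7 = 4 ✓, 74 mod 5 = 4 ✓, 74 mod 8 = 2 ✓.

x ≡ 74 (mod 280).


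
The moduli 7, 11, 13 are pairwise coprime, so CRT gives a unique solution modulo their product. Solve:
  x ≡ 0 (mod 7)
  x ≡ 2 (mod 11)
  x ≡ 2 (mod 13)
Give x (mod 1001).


Moduli 7, 11, 13 are pairwise coprime; by CRT there is a unique solution modulo M = 7 · 11 · 13 = 1001.
Solve pairwise, accumulating the modulus:
  Start with x ≡ 0 (mod 7).
  Combine with x ≡ 2 (mod 11): since gcd(7, 11) = 1, we get a unique residue mod 77.
    Write x = 0 + 7·t and substitute into x ≡ 2 (mod 11): 7·t ≡ 2 − 0 = 2 (mod 11).
    The inverse of 7 mod 11 is 8 (since 7·8 = 56 = 5·11 + 1), so t ≡ 8·2 = 16 ≡ 5 (mod 11).
    Then x = 0 + 7·5 = 35, valid modulo lcm(7, 11) = 77: x ≡ 35 (mod 77).
  Combine with x ≡ 2 (mod 13): since gcd(77, 13) = 1, we get a unique residue mod 1001.
    Write x = 35 + 77·t and substitute into x ≡ 2 (mod 13): 77·t ≡ 2 − 35 = -33 (mod 13).
    Reduce coefficients mod 13: 12·t ≡ 6 (mod 13).
    The inverse of 12 mod 13 is 12 (since 12·12 = 144 = 11·13 + 1), so t ≡ 12·6 = 72 ≡ 7 (mod 13).
    Then x = 35 + 77·7 = 574, valid modulo lcm(77, 13) = 1001: x ≡ 574 (mod 1001).
Verify: 574 mod 7 = 0 ✓, 574 mod 11 = 2 ✓, 574 mod 13 = 2 ✓.

x ≡ 574 (mod 1001).


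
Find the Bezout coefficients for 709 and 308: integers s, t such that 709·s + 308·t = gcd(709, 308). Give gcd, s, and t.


Euclidean algorithm on (709, 308) — divide until remainder is 0:
  709 = 2 · 308 + 93
  308 = 3 · 93 + 29
  93 = 3 · 29 + 6
  29 = 4 · 6 + 5
  6 = 1 · 5 + 1
  5 = 5 · 1 + 0
gcd(709, 308) = 1.
Track Bezout coefficients alongside the remainders: start with r₀ = 709 = a·1 + b·0 (s = 1, t = 0) and r₁ = 308 = a·0 + b·1 (s = 0, t = 1); each new remainder r_{k+1} = r_{k-1} − q_k·r_k inherits s_{k+1} = s_{k-1} − q_k·s_k, t_{k+1} = t_{k-1} − q_k·t_k, so r_k = a·s_k + b·t_k at every step:
  q = 2: r = 93, s = 1 − 2·0 = 1, t = 0 − 2·1 = -2  (check: 709·1 + 308·(-2) = 93)
  q = 3: r = 29, s = 0 − 3·1 = -3, t = 1 − 3·(-2) = 7  (check: 709·(-3) + 308·7 = 29)
  q = 3: r = 6, s = 1 − 3·(-3) = 10, t = -2 − 3·7 = -23  (check: 709·10 + 308·(-23) = 6)
  q = 4: r = 5, s = -3 − 4·10 = -43, t = 7 − 4·(-23) = 99  (check: 709·(-43) + 308·99 = 5)
  q = 1: r = 1, s = 10 − 1·(-43) = 53, t = -23 − 1·99 = -122  (check: 709·53 + 308·(-122) = 1)
The row with r = 1 (the gcd) gives the Bezout coefficients s = 53, t = -122.
Result: 709 · (53) + 308 · (-122) = 1.

gcd(709, 308) = 1; s = 53, t = -122 (check: 709·53 + 308·(-122) = 1).


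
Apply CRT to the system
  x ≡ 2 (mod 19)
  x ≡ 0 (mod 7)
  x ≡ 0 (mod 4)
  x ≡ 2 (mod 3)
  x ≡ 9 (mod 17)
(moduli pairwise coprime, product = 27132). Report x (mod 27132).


Product of moduli M = 19 · 7 · 4 · 3 · 17 = 27132.
Merge one congruence at a time:
  Start: x ≡ 2 (mod 19).
  Combine with x ≡ 0 (mod 7); new modulus lcm = 133.
    Write x = 2 + 19·t and substitute into x ≡ 0 (mod 7): 19·t ≡ 0 − 2 = -2 (mod 7).
    Reduce coefficients mod 7: 5·t ≡ 5 (mod 7).
    The inverse of 5 mod 7 is 3 (since 5·3 = 15 = 2·7 + 1), so t ≡ 3·5 = 15 ≡ 1 (mod 7).
    Then x = 2 + 19·1 = 21, valid modulo lcm(19, 7) = 133: x ≡ 21 (mod 133).
  Combine with x ≡ 0 (mod 4); new modulus lcm = 532.
    Write x = 21 + 133·t and substitute into x ≡ 0 (mod 4): 133·t ≡ 0 − 21 = -21 (mod 4).
    Reduce coefficients mod 4: 1·t ≡ 3 (mod 4).
    So t ≡ 3 (mod 4).
    Then x = 21 + 133·3 = 420, valid modulo lcm(133, 4) = 532: x ≡ 420 (mod 532).
  Combine with x ≡ 2 (mod 3); new modulus lcm = 1596.
    Write x = 420 + 532·t and substitute into x ≡ 2 (mod 3): 532·t ≡ 2 − 420 = -418 (mod 3).
    Reduce coefficients mod 3: 1·t ≡ 2 (mod 3).
    So t ≡ 2 (mod 3).
    Then x = 420 + 532·2 = 1484, valid modulo lcm(532, 3) = 1596: x ≡ 1484 (mod 1596).
  Combine with x ≡ 9 (mod 17); new modulus lcm = 27132.
    Write x = 1484 + 1596·t and substitute into x ≡ 9 (mod 17): 1596·t ≡ 9 − 1484 = -1475 (mod 17).
    Reduce coefficients mod 17: 15·t ≡ 4 (mod 17).
    The inverse of 15 mod 17 is 8 (since 15·8 = 120 = 7·17 + 1), so t ≡ 8·4 = 32 ≡ 15 (mod 17).
    Then x = 1484 + 1596·15 = 25424, valid modulo lcm(1596, 17) = 27132: x ≡ 25424 (mod 27132).
Verify against each original: 25424 mod 19 = 2, 25424 mod 7 = 0, 25424 mod 4 = 0, 25424 mod 3 = 2, 25424 mod 17 = 9.

x ≡ 25424 (mod 27132).


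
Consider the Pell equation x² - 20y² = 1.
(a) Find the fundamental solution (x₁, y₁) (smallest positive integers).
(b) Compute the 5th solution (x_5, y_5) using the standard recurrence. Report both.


Step 1: Find the fundamental solution (x₁, y₁) of x² - 20y² = 1.
  Expand √20 as a continued fraction. a₀ = ⌊√20⌋ = 4; iterate m_{k+1} = d_k·a_k − m_k, d_{k+1} = (20 − m_{k+1}²)/d_k, a_{k+1} = ⌊(a₀ + m_{k+1})/d_{k+1}⌋ (starting m₀ = 0, d₀ = 1), with convergents p_k = a_k·p_{k-1} + p_{k-2}, q_k = a_k·q_{k-1} + q_{k-2} (p₋₁ = 1, q₋₁ = 0):
  k = 0: a₀ = 4; p₀/q₀ = 4/1; p₀² − 20·q₀² = 16 − 20 = -4.
  k = 1: m = 4, d = 4, a = ⌊(4 + 4)/4⌋ = 2; p/q = (2·4 + 1)/(2·1 + 0) = 9/2; p² − 20·q² = 81 − 80 = 1.
  The first convergent with p² − 20·q² = 1 gives the fundamental solution (x₁, y₁) = (9, 2).
Step 2: Apply the recurrence (x_{n+1}, y_{n+1}) = (x₁x_n + 20y₁y_n, x₁y_n + y₁x_n) repeatedly.
  From (x_1, y_1) = (9, 2): x_2 = 9·9 + 20·2·2 = 161; y_2 = 9·2 + 2·9 = 36.
  From (x_2, y_2) = (161, 36): x_3 = 9·161 + 20·2·36 = 2889; y_3 = 9·36 + 2·161 = 646.
  From (x_3, y_3) = (2889, 646): x_4 = 9·2889 + 20·2·646 = 51841; y_4 = 9·646 + 2·2889 = 11592.
  From (x_4, y_4) = (51841, 11592): x_5 = 9·51841 + 20·2·11592 = 930249; y_5 = 9·11592 + 2·51841 = 208010.
Step 3: Verify x_5² - 20·y_5² = 865363202001 - 865363202000 = 1 (should be 1). ✓

(x_1, y_1) = (9, 2); (x_5, y_5) = (930249, 208010).


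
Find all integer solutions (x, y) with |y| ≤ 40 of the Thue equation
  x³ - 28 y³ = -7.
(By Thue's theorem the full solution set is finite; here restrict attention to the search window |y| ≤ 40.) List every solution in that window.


The equation is x³ - 28y³ = -7. For fixed y, x³ = 28·y³ − 7, so a solution requires the RHS to be a perfect cube.
Strategy: iterate y from -40 to 40, compute RHS = 28·y³ − 7, and check whether it is a (positive or negative) perfect cube.
Check small values of y:
  y = 0: RHS = -7 is not a perfect cube.
  y = 1: RHS = 21 is not a perfect cube.
  y = -1: RHS = -35 is not a perfect cube.
  y = 2: RHS = 217 is not a perfect cube.
  y = -2: RHS = -231 is not a perfect cube.
  y = 3: RHS = 749 is not a perfect cube.
  y = -3: RHS = -763 is not a perfect cube.
Continuing the search up to |y| = 40 finds no solutions either.
No (x, y) in the scanned range satisfies the equation.

No integer solutions with |y| ≤ 40.


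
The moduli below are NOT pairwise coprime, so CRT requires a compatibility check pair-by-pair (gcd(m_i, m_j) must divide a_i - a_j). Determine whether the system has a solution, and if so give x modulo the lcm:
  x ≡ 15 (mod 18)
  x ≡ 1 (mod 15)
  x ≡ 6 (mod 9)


Moduli 18, 15, 9 are not pairwise coprime, so CRT works modulo lcm(m_i) when all pairwise compatibility conditions hold.
Pairwise compatibility: gcd(m_i, m_j) must divide a_i - a_j for every pair.
Merge one congruence at a time:
  Start: x ≡ 15 (mod 18).
  Combine with x ≡ 1 (mod 15): gcd(18, 15) = 3, and 1 - 15 = -14 is NOT divisible by 3.
    ⇒ system is inconsistent (no integer solution).

No solution (the system is inconsistent).


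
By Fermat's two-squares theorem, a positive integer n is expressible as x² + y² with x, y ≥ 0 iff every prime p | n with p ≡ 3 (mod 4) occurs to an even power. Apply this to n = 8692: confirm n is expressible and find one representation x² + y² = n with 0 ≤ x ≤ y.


Step 1: Factor n = 8692 = 2^2 · 41 · 53.
Step 2: Check the mod-4 condition on each prime factor: 2 = 2 (special); 41 ≡ 1 (mod 4), exponent 1; 53 ≡ 1 (mod 4), exponent 1.
All primes ≡ 3 (mod 4) appear to even exponent (or don't appear), so by the two-squares theorem n IS expressible as a sum of two squares.
Step 3: Build a representation. Group n = k² · m with k = 2 and m = 41 · 53 = 2173 (a product of primes ≡ 1 (mod 4)); a representation of m scales to one of n via (k·x)² + (k·y)² = k²(x² + y²). Each prime p ≡ 1 (mod 4) is itself a sum of two squares; find a² by testing p − a² for a perfect square:
  41: 41 − 1² = 40, 41 − 2² = 37, 41 − 3² = 32, 41 − 4² = 25 = 5² ⇒ 41 = 4² + 5².
  53: 53 − 1² = 52, 53 − 2² = 49 = 7² ⇒ 53 = 2² + 7².
  Combine using the Brahmagupta–Fibonacci identity (a² + b²)(c² + d²) = (ac − bd)² + (ad + bc)² = (ac + bd)² + (ad − bc)²:
  41 · 53 = 2173: from (4² + 5²)(2² + 7²), take (4·2 − 5·7, 4·7 + 5·2) = (8 − 35, 28 + 10) = (-27, 38); dropping signs (only squares matter) gives (27, 38); check 27² + 38² = 729 + 1444 = 2173 ✓.
  Scale by k = 2: (2·27, 2·38) = (54, 76).
Step 4: Order so x ≤ y and verify: 54² + 76² = 2916 + 5776 = 8692 = n. ✓

n = 8692 = 54² + 76² (one valid representation with x ≤ y).


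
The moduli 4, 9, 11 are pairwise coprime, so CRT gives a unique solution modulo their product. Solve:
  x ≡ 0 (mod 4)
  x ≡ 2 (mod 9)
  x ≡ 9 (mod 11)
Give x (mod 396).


Moduli 4, 9, 11 are pairwise coprime; by CRT there is a unique solution modulo M = 4 · 9 · 11 = 396.
Solve pairwise, accumulating the modulus:
  Start with x ≡ 0 (mod 4).
  Combine with x ≡ 2 (mod 9): since gcd(4, 9) = 1, we get a unique residue mod 36.
    Write x = 0 + 4·t and substitute into x ≡ 2 (mod 9): 4·t ≡ 2 − 0 = 2 (mod 9).
    The inverse of 4 mod 9 is 7 (since 4·7 = 28 = 3·9 + 1), so t ≡ 7·2 = 14 ≡ 5 (mod 9).
    Then x = 0 + 4·5 = 20, valid modulo lcm(4, 9) = 36: x ≡ 20 (mod 36).
  Combine with x ≡ 9 (mod 11): since gcd(36, 11) = 1, we get a unique residue mod 396.
    Write x = 20 + 36·t and substitute into x ≡ 9 (mod 11): 36·t ≡ 9 − 20 = -11 (mod 11).
    Reduce coefficients mod 11: 3·t ≡ 0 (mod 11).
    The inverse of 3 mod 11 is 4 (since 3·4 = 12 = 1·11 + 1), so t ≡ 4·0 = 0 ≡ 0 (mod 11).
    Then x = 20 + 36·0 = 20, valid modulo lcm(36, 11) = 396: x ≡ 20 (mod 396).
Verify: 20 mod 4 = 0 ✓, 20 mod 9 = 2 ✓, 20 mod 11 = 9 ✓.

x ≡ 20 (mod 396).


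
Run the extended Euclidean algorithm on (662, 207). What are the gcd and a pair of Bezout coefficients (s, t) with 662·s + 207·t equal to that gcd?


Euclidean algorithm on (662, 207) — divide until remainder is 0:
  662 = 3 · 207 + 41
  207 = 5 · 41 + 2
  41 = 20 · 2 + 1
  2 = 2 · 1 + 0
gcd(662, 207) = 1.
Track Bezout coefficients alongside the remainders: start with r₀ = 662 = a·1 + b·0 (s = 1, t = 0) and r₁ = 207 = a·0 + b·1 (s = 0, t = 1); each new remainder r_{k+1} = r_{k-1} − q_k·r_k inherits s_{k+1} = s_{k-1} − q_k·s_k, t_{k+1} = t_{k-1} − q_k·t_k, so r_k = a·s_k + b·t_k at every step:
  q = 3: r = 41, s = 1 − 3·0 = 1, t = 0 − 3·1 = -3  (check: 662·1 + 207·(-3) = 41)
  q = 5: r = 2, s = 0 − 5·1 = -5, t = 1 − 5·(-3) = 16  (check: 662·(-5) + 207·16 = 2)
  q = 20: r = 1, s = 1 − 20·(-5) = 101, t = -3 − 20·16 = -323  (check: 662·101 + 207·(-323) = 1)
The row with r = 1 (the gcd) gives the Bezout coefficients s = 101, t = -323.
Result: 662 · (101) + 207 · (-323) = 1.

gcd(662, 207) = 1; s = 101, t = -323 (check: 662·101 + 207·(-323) = 1).


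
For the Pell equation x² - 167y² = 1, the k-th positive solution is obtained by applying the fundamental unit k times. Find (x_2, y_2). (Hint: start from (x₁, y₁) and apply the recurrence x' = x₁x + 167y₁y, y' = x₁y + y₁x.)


Step 1: Find the fundamental solution (x₁, y₁) of x² - 167y² = 1.
  Expand √167 as a continued fraction. a₀ = ⌊√167⌋ = 12; iterate m_{k+1} = d_k·a_k − m_k, d_{k+1} = (167 − m_{k+1}²)/d_k, a_{k+1} = ⌊(a₀ + m_{k+1})/d_{k+1}⌋ (starting m₀ = 0, d₀ = 1), with convergents p_k = a_k·p_{k-1} + p_{k-2}, q_k = a_k·q_{k-1} + q_{k-2} (p₋₁ = 1, q₋₁ = 0):
  k = 0: a₀ = 12; p₀/q₀ = 12/1; p₀² − 167·q₀² = 144 − 167 = -23.
  k = 1: m = 12, d = 23, a = ⌊(12 + 12)/23⌋ = 1; p/q = (1·12 + 1)/(1·1 + 0) = 13/1; p² − 167·q² = 169 − 167 = 2.
  k = 2: m = 11, d = 2, a = ⌊(12 + 11)/2⌋ = 11; p/q = (11·13 + 12)/(11·1 + 1) = 155/12; p² − 167·q² = 24025 − 24048 = -23.
  k = 3: m = 11, d = 23, a = ⌊(12 + 11)/23⌋ = 1; p/q = (1·155 + 13)/(1·12 + 1) = 168/13; p² − 167·q² = 28224 − 28223 = 1.
  The first convergent with p² − 167·q² = 1 gives the fundamental solution (x₁, y₁) = (168, 13).
Step 2: Apply the recurrence (x_{n+1}, y_{n+1}) = (x₁x_n + 167y₁y_n, x₁y_n + y₁x_n) repeatedly.
  From (x_1, y_1) = (168, 13): x_2 = 168·168 + 167·13·13 = 56447; y_2 = 168·13 + 13·168 = 4368.
Step 3: Verify x_2² - 167·y_2² = 3186263809 - 3186263808 = 1 (should be 1). ✓

(x_1, y_1) = (168, 13); (x_2, y_2) = (56447, 4368).


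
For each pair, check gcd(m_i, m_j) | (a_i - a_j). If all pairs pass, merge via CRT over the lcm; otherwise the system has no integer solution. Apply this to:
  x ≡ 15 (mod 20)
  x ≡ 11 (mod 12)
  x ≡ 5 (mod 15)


Moduli 20, 12, 15 are not pairwise coprime, so CRT works modulo lcm(m_i) when all pairwise compatibility conditions hold.
Pairwise compatibility: gcd(m_i, m_j) must divide a_i - a_j for every pair.
Merge one congruence at a time:
  Start: x ≡ 15 (mod 20).
  Combine with x ≡ 11 (mod 12): gcd(20, 12) = 4; 11 - 15 = -4, which IS divisible by 4, so compatible.
    Write x = 15 + 20·t and substitute into x ≡ 11 (mod 12): 20·t ≡ 11 − 15 = -4 (mod 12).
    Divide the congruence (and modulus) by g = 4: 5·t ≡ -1 (mod 3).
    Reduce coefficients mod 3: 2·t ≡ 2 (mod 3).
    The inverse of 2 mod 3 is 2 (since 2·2 = 4 = 1·3 + 1), so t ≡ 2·2 = 4 ≡ 1 (mod 3).
    Then x = 15 + 20·1 = 35, valid modulo lcm(20, 12) = 60: x ≡ 35 (mod 60).
  Combine with x ≡ 5 (mod 15): gcd(60, 15) = 15; 5 - 35 = -30, which IS divisible by 15, so compatible.
    Write x = 35 + 60·t and substitute into x ≡ 5 (mod 15): 60·t ≡ 5 − 35 = -30 (mod 15).
    Divide the congruence (and modulus) by g = 15: 4·t ≡ -2 (mod 1).
    Modulo 1 every t works; take t = 0.
    Then x = 35 + 60·0 = 35, valid modulo lcm(60, 15) = 60: x ≡ 35 (mod 60).
Verify: 35 mod 20 = 15, 35 mod 12 = 11, 35 mod 15 = 5.

x ≡ 35 (mod 60).


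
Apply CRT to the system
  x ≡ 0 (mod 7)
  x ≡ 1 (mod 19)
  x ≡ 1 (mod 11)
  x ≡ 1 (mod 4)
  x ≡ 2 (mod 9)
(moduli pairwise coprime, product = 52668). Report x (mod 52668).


Product of moduli M = 7 · 19 · 11 · 4 · 9 = 52668.
Merge one congruence at a time:
  Start: x ≡ 0 (mod 7).
  Combine with x ≡ 1 (mod 19); new modulus lcm = 133.
    Write x = 0 + 7·t and substitute into x ≡ 1 (mod 19): 7·t ≡ 1 − 0 = 1 (mod 19).
    The inverse of 7 mod 19 is 11 (since 7·11 = 77 = 4·19 + 1), so t ≡ 11·1 = 11 ≡ 11 (mod 19).
    Then x = 0 + 7·11 = 77, valid modulo lcm(7, 19) = 133: x ≡ 77 (mod 133).
  Combine with x ≡ 1 (mod 11); new modulus lcm = 1463.
    Write x = 77 + 133·t and substitute into x ≡ 1 (mod 11): 133·t ≡ 1 − 77 = -76 (mod 11).
    Reduce coefficients mod 11: 1·t ≡ 1 (mod 11).
    So t ≡ 1 (mod 11).
    Then x = 77 + 133·1 = 210, valid modulo lcm(133, 11) = 1463: x ≡ 210 (mod 1463).
  Combine with x ≡ 1 (mod 4); new modulus lcm = 5852.
    Write x = 210 + 1463·t and substitute into x ≡ 1 (mod 4): 1463·t ≡ 1 − 210 = -209 (mod 4).
    Reduce coefficients mod 4: 3·t ≡ 3 (mod 4).
    The inverse of 3 mod 4 is 3 (since 3·3 = 9 = 2·4 + 1), so t ≡ 3·3 = 9 ≡ 1 (mod 4).
    Then x = 210 + 1463·1 = 1673, valid modulo lcm(1463, 4) = 5852: x ≡ 1673 (mod 5852).
  Combine with x ≡ 2 (mod 9); new modulus lcm = 52668.
    Write x = 1673 + 5852·t and substitute into x ≡ 2 (mod 9): 5852·t ≡ 2 − 1673 = -1671 (mod 9).
    Reduce coefficients mod 9: 2·t ≡ 3 (mod 9).
    The inverse of 2 mod 9 is 5 (since 2·5 = 10 = 1·9 + 1), so t ≡ 5·3 = 15 ≡ 6 (mod 9).
    Then x = 1673 + 5852·6 = 36785, valid modulo lcm(5852, 9) = 52668: x ≡ 36785 (mod 52668).
Verify against each original: 36785 mod 7 = 0, 36785 mod 19 = 1, 36785 mod 11 = 1, 36785 mod 4 = 1, 36785 mod 9 = 2.

x ≡ 36785 (mod 52668).


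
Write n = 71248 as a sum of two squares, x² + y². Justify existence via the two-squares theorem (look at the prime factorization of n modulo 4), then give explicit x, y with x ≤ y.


Step 1: Factor n = 71248 = 2^4 · 61 · 73.
Step 2: Check the mod-4 condition on each prime factor: 2 = 2 (special); 61 ≡ 1 (mod 4), exponent 1; 73 ≡ 1 (mod 4), exponent 1.
All primes ≡ 3 (mod 4) appear to even exponent (or don't appear), so by the two-squares theorem n IS expressible as a sum of two squares.
Step 3: Build a representation. Group n = k² · m with k = 4 and m = 61 · 73 = 4453 (a product of primes ≡ 1 (mod 4)); a representation of m scales to one of n via (k·x)² + (k·y)² = k²(x² + y²). Each prime p ≡ 1 (mod 4) is itself a sum of two squares; find a² by testing p − a² for a perfect square:
  61: 61 − 1² = 60, 61 − 2² = 57, 61 − 3² = 52, 61 − 4² = 45, 61 − 5² = 36 = 6² ⇒ 61 = 5² + 6².
  73: 73 − 1² = 72, 73 − 2² = 69, 73 − 3² = 64 = 8² ⇒ 73 = 3² + 8².
  Combine using the Brahmagupta–Fibonacci identity (a² + b²)(c² + d²) = (ac − bd)² + (ad + bc)² = (ac + bd)² + (ad − bc)²:
  61 · 73 = 4453: from (5² + 6²)(3² + 8²), take (5·3 − 6·8, 5·8 + 6·3) = (15 − 48, 40 + 18) = (-33, 58); dropping signs (only squares matter) gives (33, 58); check 33² + 58² = 1089 + 3364 = 4453 ✓.
  Scale by k = 4: (4·33, 4·58) = (132, 232).
Step 4: Order so x ≤ y and verify: 132² + 232² = 17424 + 53824 = 71248 = n. ✓

n = 71248 = 132² + 232² (one valid representation with x ≤ y).


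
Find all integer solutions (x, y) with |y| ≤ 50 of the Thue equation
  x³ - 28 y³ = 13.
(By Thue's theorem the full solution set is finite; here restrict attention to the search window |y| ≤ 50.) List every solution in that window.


The equation is x³ - 28y³ = 13. For fixed y, x³ = 28·y³ + 13, so a solution requires the RHS to be a perfect cube.
Strategy: iterate y from -50 to 50, compute RHS = 28·y³ + 13, and check whether it is a (positive or negative) perfect cube.
Check small values of y:
  y = 0: RHS = 13 is not a perfect cube.
  y = 1: RHS = 41 is not a perfect cube.
  y = -1: RHS = -15 is not a perfect cube.
  y = 2: RHS = 237 is not a perfect cube.
  y = -2: RHS = -211 is not a perfect cube.
  y = 3: RHS = 769 is not a perfect cube.
  y = -3: RHS = -743 is not a perfect cube.
Continuing the search up to |y| = 50 finds no solutions either.
No (x, y) in the scanned range satisfies the equation.

No integer solutions with |y| ≤ 50.


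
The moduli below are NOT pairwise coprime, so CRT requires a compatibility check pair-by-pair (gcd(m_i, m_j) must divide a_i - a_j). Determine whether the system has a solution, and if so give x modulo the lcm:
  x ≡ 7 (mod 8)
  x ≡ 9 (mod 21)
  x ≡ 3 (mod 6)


Moduli 8, 21, 6 are not pairwise coprime, so CRT works modulo lcm(m_i) when all pairwise compatibility conditions hold.
Pairwise compatibility: gcd(m_i, m_j) must divide a_i - a_j for every pair.
Merge one congruence at a time:
  Start: x ≡ 7 (mod 8).
  Combine with x ≡ 9 (mod 21): gcd(8, 21) = 1; 9 - 7 = 2, which IS divisible by 1, so compatible.
    Write x = 7 + 8·t and substitute into x ≡ 9 (mod 21): 8·t ≡ 9 − 7 = 2 (mod 21).
    The inverse of 8 mod 21 is 8 (since 8·8 = 64 = 3·21 + 1), so t ≡ 8·2 = 16 ≡ 16 (mod 21).
    Then x = 7 + 8·16 = 135, valid modulo lcm(8, 21) = 168: x ≡ 135 (mod 168).
  Combine with x ≡ 3 (mod 6): gcd(168, 6) = 6; 3 - 135 = -132, which IS divisible by 6, so compatible.
    Write x = 135 + 168·t and substitute into x ≡ 3 (mod 6): 168·t ≡ 3 − 135 = -132 (mod 6).
    Divide the congruence (and modulus) by g = 6: 28·t ≡ -22 (mod 1).
    Modulo 1 every t works; take t = 0.
    Then x = 135 + 168·0 = 135, valid modulo lcm(168, 6) = 168: x ≡ 135 (mod 168).
Verify: 135 mod 8 = 7, 135 mod 21 = 9, 135 mod 6 = 3.

x ≡ 135 (mod 168).


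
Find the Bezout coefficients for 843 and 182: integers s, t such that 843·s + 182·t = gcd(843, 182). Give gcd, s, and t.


Euclidean algorithm on (843, 182) — divide until remainder is 0:
  843 = 4 · 182 + 115
  182 = 1 · 115 + 67
  115 = 1 · 67 + 48
  67 = 1 · 48 + 19
  48 = 2 · 19 + 10
  19 = 1 · 10 + 9
  10 = 1 · 9 + 1
  9 = 9 · 1 + 0
gcd(843, 182) = 1.
Track Bezout coefficients alongside the remainders: start with r₀ = 843 = a·1 + b·0 (s = 1, t = 0) and r₁ = 182 = a·0 + b·1 (s = 0, t = 1); each new remainder r_{k+1} = r_{k-1} − q_k·r_k inherits s_{k+1} = s_{k-1} − q_k·s_k, t_{k+1} = t_{k-1} − q_k·t_k, so r_k = a·s_k + b·t_k at every step:
  q = 4: r = 115, s = 1 − 4·0 = 1, t = 0 − 4·1 = -4  (check: 843·1 + 182·(-4) = 115)
  q = 1: r = 67, s = 0 − 1·1 = -1, t = 1 − 1·(-4) = 5  (check: 843·(-1) + 182·5 = 67)
  q = 1: r = 48, s = 1 − 1·(-1) = 2, t = -4 − 1·5 = -9  (check: 843·2 + 182·(-9) = 48)
  q = 1: r = 19, s = -1 − 1·2 = -3, t = 5 − 1·(-9) = 14  (check: 843·(-3) + 182·14 = 19)
  q = 2: r = 10, s = 2 − 2·(-3) = 8, t = -9 − 2·14 = -37  (check: 843·8 + 182·(-37) = 10)
  q = 1: r = 9, s = -3 − 1·8 = -11, t = 14 − 1·(-37) = 51  (check: 843·(-11) + 182·51 = 9)
  q = 1: r = 1, s = 8 − 1·(-11) = 19, t = -37 − 1·51 = -88  (check: 843·19 + 182·(-88) = 1)
The row with r = 1 (the gcd) gives the Bezout coefficients s = 19, t = -88.
Result: 843 · (19) + 182 · (-88) = 1.

gcd(843, 182) = 1; s = 19, t = -88 (check: 843·19 + 182·(-88) = 1).


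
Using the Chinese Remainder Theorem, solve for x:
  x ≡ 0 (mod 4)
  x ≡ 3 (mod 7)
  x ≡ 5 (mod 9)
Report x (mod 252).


Moduli 4, 7, 9 are pairwise coprime; by CRT there is a unique solution modulo M = 4 · 7 · 9 = 252.
Solve pairwise, accumulating the modulus:
  Start with x ≡ 0 (mod 4).
  Combine with x ≡ 3 (mod 7): since gcd(4, 7) = 1, we get a unique residue mod 28.
    Write x = 0 + 4·t and substitute into x ≡ 3 (mod 7): 4·t ≡ 3 − 0 = 3 (mod 7).
    The inverse of 4 mod 7 is 2 (since 4·2 = 8 = 1·7 + 1), so t ≡ 2·3 = 6 ≡ 6 (mod 7).
    Then x = 0 + 4·6 = 24, valid modulo lcm(4, 7) = 28: x ≡ 24 (mod 28).
  Combine with x ≡ 5 (mod 9): since gcd(28, 9) = 1, we get a unique residue mod 252.
    Write x = 24 + 28·t and substitute into x ≡ 5 (mod 9): 28·t ≡ 5 − 24 = -19 (mod 9).
    Reduce coefficients mod 9: 1·t ≡ 8 (mod 9).
    So t ≡ 8 (mod 9).
    Then x = 24 + 28·8 = 248, valid modulo lcm(28, 9) = 252: x ≡ 248 (mod 252).
Verify: 248 mod 4 = 0 ✓, 248 mod 7 = 3 ✓, 248 mod 9 = 5 ✓.

x ≡ 248 (mod 252).


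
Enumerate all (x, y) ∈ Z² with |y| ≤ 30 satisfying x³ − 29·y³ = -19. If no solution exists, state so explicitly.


The equation is x³ - 29y³ = -19. For fixed y, x³ = 29·y³ − 19, so a solution requires the RHS to be a perfect cube.
Strategy: iterate y from -30 to 30, compute RHS = 29·y³ − 19, and check whether it is a (positive or negative) perfect cube.
Check small values of y:
  y = 0: RHS = -19 is not a perfect cube.
  y = 1: RHS = 10 is not a perfect cube.
  y = -1: RHS = -48 is not a perfect cube.
  y = 2: RHS = 213 is not a perfect cube.
  y = -2: RHS = -251 is not a perfect cube.
  y = 3: RHS = 764 is not a perfect cube.
  y = -3: RHS = -802 is not a perfect cube.
Continuing the search up to |y| = 30 finds no solutions either.
No (x, y) in the scanned range satisfies the equation.

No integer solutions with |y| ≤ 30.


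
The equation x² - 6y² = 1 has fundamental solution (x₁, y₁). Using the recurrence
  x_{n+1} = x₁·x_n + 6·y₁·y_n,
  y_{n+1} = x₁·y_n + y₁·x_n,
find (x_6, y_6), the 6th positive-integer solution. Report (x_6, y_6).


Step 1: Find the fundamental solution (x₁, y₁) of x² - 6y² = 1.
  Expand √6 as a continued fraction. a₀ = ⌊√6⌋ = 2; iterate m_{k+1} = d_k·a_k − m_k, d_{k+1} = (6 − m_{k+1}²)/d_k, a_{k+1} = ⌊(a₀ + m_{k+1})/d_{k+1}⌋ (starting m₀ = 0, d₀ = 1), with convergents p_k = a_k·p_{k-1} + p_{k-2}, q_k = a_k·q_{k-1} + q_{k-2} (p₋₁ = 1, q₋₁ = 0):
  k = 0: a₀ = 2; p₀/q₀ = 2/1; p₀² − 6·q₀² = 4 − 6 = -2.
  k = 1: m = 2, d = 2, a = ⌊(2 + 2)/2⌋ = 2; p/q = (2·2 + 1)/(2·1 + 0) = 5/2; p² − 6·q² = 25 − 24 = 1.
  The first convergent with p² − 6·q² = 1 gives the fundamental solution (x₁, y₁) = (5, 2).
Step 2: Apply the recurrence (x_{n+1}, y_{n+1}) = (x₁x_n + 6y₁y_n, x₁y_n + y₁x_n) repeatedly.
  From (x_1, y_1) = (5, 2): x_2 = 5·5 + 6·2·2 = 49; y_2 = 5·2 + 2·5 = 20.
  From (x_2, y_2) = (49, 20): x_3 = 5·49 + 6·2·20 = 485; y_3 = 5·20 + 2·49 = 198.
  From (x_3, y_3) = (485, 198): x_4 = 5·485 + 6·2·198 = 4801; y_4 = 5·198 + 2·485 = 1960.
  From (x_4, y_4) = (4801, 1960): x_5 = 5·4801 + 6·2·1960 = 47525; y_5 = 5·1960 + 2·4801 = 19402.
  From (x_5, y_5) = (47525, 19402): x_6 = 5·47525 + 6·2·19402 = 470449; y_6 = 5·19402 + 2·47525 = 192060.
Step 3: Verify x_6² - 6·y_6² = 221322261601 - 221322261600 = 1 (should be 1). ✓

(x_1, y_1) = (5, 2); (x_6, y_6) = (470449, 192060).


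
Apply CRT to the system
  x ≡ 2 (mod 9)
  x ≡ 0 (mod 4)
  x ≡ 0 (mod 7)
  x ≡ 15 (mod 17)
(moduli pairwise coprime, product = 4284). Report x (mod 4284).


Product of moduli M = 9 · 4 · 7 · 17 = 4284.
Merge one congruence at a time:
  Start: x ≡ 2 (mod 9).
  Combine with x ≡ 0 (mod 4); new modulus lcm = 36.
    Write x = 2 + 9·t and substitute into x ≡ 0 (mod 4): 9·t ≡ 0 − 2 = -2 (mod 4).
    Reduce coefficients mod 4: 1·t ≡ 2 (mod 4).
    So t ≡ 2 (mod 4).
    Then x = 2 + 9·2 = 20, valid modulo lcm(9, 4) = 36: x ≡ 20 (mod 36).
  Combine with x ≡ 0 (mod 7); new modulus lcm = 252.
    Write x = 20 + 36·t and substitute into x ≡ 0 (mod 7): 36·t ≡ 0 − 20 = -20 (mod 7).
    Reduce coefficients mod 7: 1·t ≡ 1 (mod 7).
    So t ≡ 1 (mod 7).
    Then x = 20 + 36·1 = 56, valid modulo lcm(36, 7) = 252: x ≡ 56 (mod 252).
  Combine with x ≡ 15 (mod 17); new modulus lcm = 4284.
    Write x = 56 + 252·t and substitute into x ≡ 15 (mod 17): 252·t ≡ 15 − 56 = -41 (mod 17).
    Reduce coefficients mod 17: 14·t ≡ 10 (mod 17).
    The inverse of 14 mod 17 is 11 (since 14·11 = 154 = 9·17 + 1), so t ≡ 11·10 = 110 ≡ 8 (mod 17).
    Then x = 56 + 252·8 = 2072, valid modulo lcm(252, 17) = 4284: x ≡ 2072 (mod 4284).
Verify against each original: 2072 mod 9 = 2, 2072 mod 4 = 0, 2072 mod 7 = 0, 2072 mod 17 = 15.

x ≡ 2072 (mod 4284).


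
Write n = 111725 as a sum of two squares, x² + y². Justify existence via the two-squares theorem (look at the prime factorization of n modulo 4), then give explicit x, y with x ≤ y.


Step 1: Factor n = 111725 = 5^2 · 41 · 109.
Step 2: Check the mod-4 condition on each prime factor: 5 ≡ 1 (mod 4), exponent 2; 41 ≡ 1 (mod 4), exponent 1; 109 ≡ 1 (mod 4), exponent 1.
All primes ≡ 3 (mod 4) appear to even exponent (or don't appear), so by the two-squares theorem n IS expressible as a sum of two squares.
Step 3: Build a representation. Group n = k² · m with k = 5 and m = 41 · 109 = 4469 (a product of primes ≡ 1 (mod 4)); a representation of m scales to one of n via (k·x)² + (k·y)² = k²(x² + y²). Each prime p ≡ 1 (mod 4) is itself a sum of two squares; find a² by testing p − a² for a perfect square:
  41: 41 − 1² = 40, 41 − 2² = 37, 41 − 3² = 32, 41 − 4² = 25 = 5² ⇒ 41 = 4² + 5².
  109: 109 − 1² = 108, 109 − 2² = 105, 109 − 3² = 100 = 10² ⇒ 109 = 3² + 10².
  Combine using the Brahmagupta–Fibonacci identity (a² + b²)(c² + d²) = (ac − bd)² + (ad + bc)² = (ac + bd)² + (ad − bc)²:
  41 · 109 = 4469: from (4² + 5²)(3² + 10²), take (4·3 − 5·10, 4·10 + 5·3) = (12 − 50, 40 + 15) = (-38, 55); dropping signs (only squares matter) gives (38, 55); check 38² + 55² = 1444 + 3025 = 4469 ✓.
  Scale by k = 5: (5·38, 5·55) = (190, 275).
Step 4: Order so x ≤ y and verify: 190² + 275² = 36100 + 75625 = 111725 = n. ✓

n = 111725 = 190² + 275² (one valid representation with x ≤ y).


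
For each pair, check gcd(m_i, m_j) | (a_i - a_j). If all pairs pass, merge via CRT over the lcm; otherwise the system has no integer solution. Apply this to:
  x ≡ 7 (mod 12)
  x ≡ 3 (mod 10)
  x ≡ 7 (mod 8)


Moduli 12, 10, 8 are not pairwise coprime, so CRT works modulo lcm(m_i) when all pairwise compatibility conditions hold.
Pairwise compatibility: gcd(m_i, m_j) must divide a_i - a_j for every pair.
Merge one congruence at a time:
  Start: x ≡ 7 (mod 12).
  Combine with x ≡ 3 (mod 10): gcd(12, 10) = 2; 3 - 7 = -4, which IS divisible by 2, so compatible.
    Write x = 7 + 12·t and substitute into x ≡ 3 (mod 10): 12·t ≡ 3 − 7 = -4 (mod 10).
    Divide the congruence (and modulus) by g = 2: 6·t ≡ -2 (mod 5).
    Reduce coefficients mod 5: 1·t ≡ 3 (mod 5).
    So t ≡ 3 (mod 5).
    Then x = 7 + 12·3 = 43, valid modulo lcm(12, 10) = 60: x ≡ 43 (mod 60).
  Combine with x ≡ 7 (mod 8): gcd(60, 8) = 4; 7 - 43 = -36, which IS divisible by 4, so compatible.
    Write x = 43 + 60·t and substitute into x ≡ 7 (mod 8): 60·t ≡ 7 − 43 = -36 (mod 8).
    Divide the congruence (and modulus) by g = 4: 15·t ≡ -9 (mod 2).
    Reduce coefficients mod 2: 1·t ≡ 1 (mod 2).
    So t ≡ 1 (mod 2).
    Then x = 43 + 60·1 = 103, valid modulo lcm(60, 8) = 120: x ≡ 103 (mod 120).
Verify: 103 mod 12 = 7, 103 mod 10 = 3, 103 mod 8 = 7.

x ≡ 103 (mod 120).


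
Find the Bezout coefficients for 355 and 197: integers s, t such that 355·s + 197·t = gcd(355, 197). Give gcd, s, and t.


Euclidean algorithm on (355, 197) — divide until remainder is 0:
  355 = 1 · 197 + 158
  197 = 1 · 158 + 39
  158 = 4 · 39 + 2
  39 = 19 · 2 + 1
  2 = 2 · 1 + 0
gcd(355, 197) = 1.
Track Bezout coefficients alongside the remainders: start with r₀ = 355 = a·1 + b·0 (s = 1, t = 0) and r₁ = 197 = a·0 + b·1 (s = 0, t = 1); each new remainder r_{k+1} = r_{k-1} − q_k·r_k inherits s_{k+1} = s_{k-1} − q_k·s_k, t_{k+1} = t_{k-1} − q_k·t_k, so r_k = a·s_k + b·t_k at every step:
  q = 1: r = 158, s = 1 − 1·0 = 1, t = 0 − 1·1 = -1  (check: 355·1 + 197·(-1) = 158)
  q = 1: r = 39, s = 0 − 1·1 = -1, t = 1 − 1·(-1) = 2  (check: 355·(-1) + 197·2 = 39)
  q = 4: r = 2, s = 1 − 4·(-1) = 5, t = -1 − 4·2 = -9  (check: 355·5 + 197·(-9) = 2)
  q = 19: r = 1, s = -1 − 19·5 = -96, t = 2 − 19·(-9) = 173  (check: 355·(-96) + 197·173 = 1)
The row with r = 1 (the gcd) gives the Bezout coefficients s = -96, t = 173.
Result: 355 · (-96) + 197 · (173) = 1.

gcd(355, 197) = 1; s = -96, t = 173 (check: 355·(-96) + 197·173 = 1).
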